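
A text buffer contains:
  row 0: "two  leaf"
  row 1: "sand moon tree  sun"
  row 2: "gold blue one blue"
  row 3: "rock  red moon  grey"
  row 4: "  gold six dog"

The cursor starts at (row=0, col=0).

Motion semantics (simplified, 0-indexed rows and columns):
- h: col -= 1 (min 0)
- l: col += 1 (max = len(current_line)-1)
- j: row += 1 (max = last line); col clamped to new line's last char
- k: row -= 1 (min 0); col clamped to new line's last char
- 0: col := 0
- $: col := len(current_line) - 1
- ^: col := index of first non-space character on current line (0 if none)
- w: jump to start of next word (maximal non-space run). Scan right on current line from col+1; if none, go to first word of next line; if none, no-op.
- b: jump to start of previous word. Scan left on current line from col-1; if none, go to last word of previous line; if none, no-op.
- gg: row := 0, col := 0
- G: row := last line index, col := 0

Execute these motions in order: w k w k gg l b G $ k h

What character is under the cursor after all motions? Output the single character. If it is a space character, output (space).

After 1 (w): row=0 col=5 char='l'
After 2 (k): row=0 col=5 char='l'
After 3 (w): row=1 col=0 char='s'
After 4 (k): row=0 col=0 char='t'
After 5 (gg): row=0 col=0 char='t'
After 6 (l): row=0 col=1 char='w'
After 7 (b): row=0 col=0 char='t'
After 8 (G): row=4 col=0 char='_'
After 9 ($): row=4 col=13 char='g'
After 10 (k): row=3 col=13 char='n'
After 11 (h): row=3 col=12 char='o'

Answer: o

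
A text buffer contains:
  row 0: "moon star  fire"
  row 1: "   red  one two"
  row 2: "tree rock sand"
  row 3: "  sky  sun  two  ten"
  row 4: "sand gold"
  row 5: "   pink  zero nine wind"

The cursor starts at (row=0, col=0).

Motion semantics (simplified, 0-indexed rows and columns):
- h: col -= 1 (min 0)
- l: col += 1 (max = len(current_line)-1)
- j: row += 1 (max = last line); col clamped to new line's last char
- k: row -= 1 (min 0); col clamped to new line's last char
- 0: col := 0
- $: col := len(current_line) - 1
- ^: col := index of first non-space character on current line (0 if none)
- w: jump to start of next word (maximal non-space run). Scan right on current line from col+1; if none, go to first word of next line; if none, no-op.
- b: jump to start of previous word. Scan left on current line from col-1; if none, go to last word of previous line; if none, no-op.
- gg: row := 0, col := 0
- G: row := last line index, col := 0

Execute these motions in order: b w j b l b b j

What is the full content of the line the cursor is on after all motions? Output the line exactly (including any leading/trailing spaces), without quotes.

Answer:    red  one two

Derivation:
After 1 (b): row=0 col=0 char='m'
After 2 (w): row=0 col=5 char='s'
After 3 (j): row=1 col=5 char='d'
After 4 (b): row=1 col=3 char='r'
After 5 (l): row=1 col=4 char='e'
After 6 (b): row=1 col=3 char='r'
After 7 (b): row=0 col=11 char='f'
After 8 (j): row=1 col=11 char='_'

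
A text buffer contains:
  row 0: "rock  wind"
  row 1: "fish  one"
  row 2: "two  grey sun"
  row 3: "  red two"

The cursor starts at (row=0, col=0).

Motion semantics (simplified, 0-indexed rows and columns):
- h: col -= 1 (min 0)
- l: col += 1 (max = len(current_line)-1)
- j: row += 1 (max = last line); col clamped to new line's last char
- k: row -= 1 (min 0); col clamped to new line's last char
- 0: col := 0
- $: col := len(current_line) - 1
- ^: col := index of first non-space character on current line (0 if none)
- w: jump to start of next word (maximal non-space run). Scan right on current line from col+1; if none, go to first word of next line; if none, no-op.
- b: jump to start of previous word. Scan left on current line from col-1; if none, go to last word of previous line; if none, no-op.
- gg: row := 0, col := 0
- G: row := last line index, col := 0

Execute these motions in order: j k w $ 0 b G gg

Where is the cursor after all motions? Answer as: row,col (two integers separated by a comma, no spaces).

Answer: 0,0

Derivation:
After 1 (j): row=1 col=0 char='f'
After 2 (k): row=0 col=0 char='r'
After 3 (w): row=0 col=6 char='w'
After 4 ($): row=0 col=9 char='d'
After 5 (0): row=0 col=0 char='r'
After 6 (b): row=0 col=0 char='r'
After 7 (G): row=3 col=0 char='_'
After 8 (gg): row=0 col=0 char='r'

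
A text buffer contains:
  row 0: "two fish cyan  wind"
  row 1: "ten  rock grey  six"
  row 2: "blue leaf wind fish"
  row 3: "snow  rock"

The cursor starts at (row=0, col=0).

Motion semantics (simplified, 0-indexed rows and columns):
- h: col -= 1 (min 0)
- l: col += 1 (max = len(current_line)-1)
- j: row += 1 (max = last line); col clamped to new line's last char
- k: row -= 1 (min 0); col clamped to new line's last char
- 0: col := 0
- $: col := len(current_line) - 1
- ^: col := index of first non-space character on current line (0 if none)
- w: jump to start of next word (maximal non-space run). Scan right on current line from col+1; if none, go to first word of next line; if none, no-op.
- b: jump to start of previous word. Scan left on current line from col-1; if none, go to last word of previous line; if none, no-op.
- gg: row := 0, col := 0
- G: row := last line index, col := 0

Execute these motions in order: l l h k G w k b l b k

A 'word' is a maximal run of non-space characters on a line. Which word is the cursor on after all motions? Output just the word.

After 1 (l): row=0 col=1 char='w'
After 2 (l): row=0 col=2 char='o'
After 3 (h): row=0 col=1 char='w'
After 4 (k): row=0 col=1 char='w'
After 5 (G): row=3 col=0 char='s'
After 6 (w): row=3 col=6 char='r'
After 7 (k): row=2 col=6 char='e'
After 8 (b): row=2 col=5 char='l'
After 9 (l): row=2 col=6 char='e'
After 10 (b): row=2 col=5 char='l'
After 11 (k): row=1 col=5 char='r'

Answer: rock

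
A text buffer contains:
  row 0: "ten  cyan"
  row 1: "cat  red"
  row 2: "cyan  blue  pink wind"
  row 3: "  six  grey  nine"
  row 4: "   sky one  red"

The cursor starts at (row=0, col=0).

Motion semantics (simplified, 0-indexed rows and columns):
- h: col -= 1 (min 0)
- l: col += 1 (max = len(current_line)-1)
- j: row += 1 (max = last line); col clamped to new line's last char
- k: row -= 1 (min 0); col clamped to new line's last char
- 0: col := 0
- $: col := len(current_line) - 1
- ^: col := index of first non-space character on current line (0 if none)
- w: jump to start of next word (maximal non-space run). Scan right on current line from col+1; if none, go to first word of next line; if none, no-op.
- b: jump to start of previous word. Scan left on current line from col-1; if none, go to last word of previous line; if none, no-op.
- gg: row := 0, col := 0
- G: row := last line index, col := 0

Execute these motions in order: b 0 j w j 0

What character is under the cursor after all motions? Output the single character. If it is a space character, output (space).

After 1 (b): row=0 col=0 char='t'
After 2 (0): row=0 col=0 char='t'
After 3 (j): row=1 col=0 char='c'
After 4 (w): row=1 col=5 char='r'
After 5 (j): row=2 col=5 char='_'
After 6 (0): row=2 col=0 char='c'

Answer: c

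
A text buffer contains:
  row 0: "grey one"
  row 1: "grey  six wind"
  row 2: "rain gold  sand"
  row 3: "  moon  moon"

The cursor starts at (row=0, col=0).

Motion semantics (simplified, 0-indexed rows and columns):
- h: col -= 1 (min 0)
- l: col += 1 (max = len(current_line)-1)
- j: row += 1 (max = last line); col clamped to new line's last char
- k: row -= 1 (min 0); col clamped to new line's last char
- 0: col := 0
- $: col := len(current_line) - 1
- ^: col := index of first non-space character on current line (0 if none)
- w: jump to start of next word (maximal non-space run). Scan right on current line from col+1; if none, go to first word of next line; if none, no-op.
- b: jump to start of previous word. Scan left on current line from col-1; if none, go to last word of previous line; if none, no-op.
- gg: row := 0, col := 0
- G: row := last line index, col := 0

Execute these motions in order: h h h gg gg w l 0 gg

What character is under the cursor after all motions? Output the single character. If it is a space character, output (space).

After 1 (h): row=0 col=0 char='g'
After 2 (h): row=0 col=0 char='g'
After 3 (h): row=0 col=0 char='g'
After 4 (gg): row=0 col=0 char='g'
After 5 (gg): row=0 col=0 char='g'
After 6 (w): row=0 col=5 char='o'
After 7 (l): row=0 col=6 char='n'
After 8 (0): row=0 col=0 char='g'
After 9 (gg): row=0 col=0 char='g'

Answer: g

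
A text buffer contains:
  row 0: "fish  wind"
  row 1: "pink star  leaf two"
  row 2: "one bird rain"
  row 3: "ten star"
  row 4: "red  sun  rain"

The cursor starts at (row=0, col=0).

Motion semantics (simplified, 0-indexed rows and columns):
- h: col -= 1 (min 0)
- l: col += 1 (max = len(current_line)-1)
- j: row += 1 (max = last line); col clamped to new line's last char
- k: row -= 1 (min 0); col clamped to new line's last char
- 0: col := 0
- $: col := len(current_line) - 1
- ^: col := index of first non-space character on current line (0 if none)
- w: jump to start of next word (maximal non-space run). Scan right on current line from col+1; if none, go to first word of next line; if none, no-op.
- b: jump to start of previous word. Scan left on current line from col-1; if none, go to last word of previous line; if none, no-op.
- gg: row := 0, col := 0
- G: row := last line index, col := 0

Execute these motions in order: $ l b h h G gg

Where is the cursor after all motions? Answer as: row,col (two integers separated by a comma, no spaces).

Answer: 0,0

Derivation:
After 1 ($): row=0 col=9 char='d'
After 2 (l): row=0 col=9 char='d'
After 3 (b): row=0 col=6 char='w'
After 4 (h): row=0 col=5 char='_'
After 5 (h): row=0 col=4 char='_'
After 6 (G): row=4 col=0 char='r'
After 7 (gg): row=0 col=0 char='f'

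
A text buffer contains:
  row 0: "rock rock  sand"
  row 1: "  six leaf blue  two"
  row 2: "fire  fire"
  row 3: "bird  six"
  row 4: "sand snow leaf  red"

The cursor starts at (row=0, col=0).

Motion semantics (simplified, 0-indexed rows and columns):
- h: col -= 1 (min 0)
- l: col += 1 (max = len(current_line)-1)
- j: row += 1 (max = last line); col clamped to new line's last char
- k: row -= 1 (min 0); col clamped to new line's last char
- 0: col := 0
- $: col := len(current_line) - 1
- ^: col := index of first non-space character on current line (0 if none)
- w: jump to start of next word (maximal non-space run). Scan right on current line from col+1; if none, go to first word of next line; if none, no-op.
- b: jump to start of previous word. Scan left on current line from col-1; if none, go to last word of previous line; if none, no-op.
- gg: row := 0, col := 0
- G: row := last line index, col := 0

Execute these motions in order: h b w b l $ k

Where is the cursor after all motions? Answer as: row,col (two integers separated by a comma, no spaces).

After 1 (h): row=0 col=0 char='r'
After 2 (b): row=0 col=0 char='r'
After 3 (w): row=0 col=5 char='r'
After 4 (b): row=0 col=0 char='r'
After 5 (l): row=0 col=1 char='o'
After 6 ($): row=0 col=14 char='d'
After 7 (k): row=0 col=14 char='d'

Answer: 0,14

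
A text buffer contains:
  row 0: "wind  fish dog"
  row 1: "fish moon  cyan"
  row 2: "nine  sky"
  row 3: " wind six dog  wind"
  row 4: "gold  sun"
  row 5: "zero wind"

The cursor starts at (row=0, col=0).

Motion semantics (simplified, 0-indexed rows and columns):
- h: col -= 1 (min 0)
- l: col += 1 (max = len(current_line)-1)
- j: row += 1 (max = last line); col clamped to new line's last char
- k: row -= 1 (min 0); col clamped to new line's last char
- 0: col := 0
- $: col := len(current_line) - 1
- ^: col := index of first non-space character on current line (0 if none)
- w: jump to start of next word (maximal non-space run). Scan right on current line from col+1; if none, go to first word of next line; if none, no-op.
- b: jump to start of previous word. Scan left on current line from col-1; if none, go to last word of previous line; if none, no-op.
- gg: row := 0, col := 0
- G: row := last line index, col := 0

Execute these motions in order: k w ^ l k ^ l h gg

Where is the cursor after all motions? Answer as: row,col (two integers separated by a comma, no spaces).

Answer: 0,0

Derivation:
After 1 (k): row=0 col=0 char='w'
After 2 (w): row=0 col=6 char='f'
After 3 (^): row=0 col=0 char='w'
After 4 (l): row=0 col=1 char='i'
After 5 (k): row=0 col=1 char='i'
After 6 (^): row=0 col=0 char='w'
After 7 (l): row=0 col=1 char='i'
After 8 (h): row=0 col=0 char='w'
After 9 (gg): row=0 col=0 char='w'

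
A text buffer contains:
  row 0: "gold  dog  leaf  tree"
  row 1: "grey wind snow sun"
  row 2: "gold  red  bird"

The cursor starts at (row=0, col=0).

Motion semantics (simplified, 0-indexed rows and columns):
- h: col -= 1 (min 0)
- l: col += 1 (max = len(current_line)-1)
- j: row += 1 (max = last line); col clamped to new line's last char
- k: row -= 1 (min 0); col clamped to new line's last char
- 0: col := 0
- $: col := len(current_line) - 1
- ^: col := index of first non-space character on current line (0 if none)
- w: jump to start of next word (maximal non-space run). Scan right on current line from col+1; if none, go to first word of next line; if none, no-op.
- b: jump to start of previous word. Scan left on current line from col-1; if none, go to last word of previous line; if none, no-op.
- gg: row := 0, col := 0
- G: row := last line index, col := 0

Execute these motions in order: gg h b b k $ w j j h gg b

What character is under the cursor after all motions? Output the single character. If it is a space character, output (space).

Answer: g

Derivation:
After 1 (gg): row=0 col=0 char='g'
After 2 (h): row=0 col=0 char='g'
After 3 (b): row=0 col=0 char='g'
After 4 (b): row=0 col=0 char='g'
After 5 (k): row=0 col=0 char='g'
After 6 ($): row=0 col=20 char='e'
After 7 (w): row=1 col=0 char='g'
After 8 (j): row=2 col=0 char='g'
After 9 (j): row=2 col=0 char='g'
After 10 (h): row=2 col=0 char='g'
After 11 (gg): row=0 col=0 char='g'
After 12 (b): row=0 col=0 char='g'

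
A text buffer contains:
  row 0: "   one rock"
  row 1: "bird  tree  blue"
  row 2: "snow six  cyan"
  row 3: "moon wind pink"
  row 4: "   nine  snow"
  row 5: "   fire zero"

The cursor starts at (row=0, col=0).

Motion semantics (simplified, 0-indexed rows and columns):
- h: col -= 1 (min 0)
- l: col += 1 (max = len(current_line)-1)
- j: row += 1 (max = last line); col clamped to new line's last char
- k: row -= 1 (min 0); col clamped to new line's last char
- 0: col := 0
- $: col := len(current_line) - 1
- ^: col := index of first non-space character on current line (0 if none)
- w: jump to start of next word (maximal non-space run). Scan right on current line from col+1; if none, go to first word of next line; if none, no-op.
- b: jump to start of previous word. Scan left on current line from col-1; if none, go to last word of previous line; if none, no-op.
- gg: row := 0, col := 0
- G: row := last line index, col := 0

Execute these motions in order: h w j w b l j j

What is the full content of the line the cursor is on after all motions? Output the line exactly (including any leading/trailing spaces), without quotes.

After 1 (h): row=0 col=0 char='_'
After 2 (w): row=0 col=3 char='o'
After 3 (j): row=1 col=3 char='d'
After 4 (w): row=1 col=6 char='t'
After 5 (b): row=1 col=0 char='b'
After 6 (l): row=1 col=1 char='i'
After 7 (j): row=2 col=1 char='n'
After 8 (j): row=3 col=1 char='o'

Answer: moon wind pink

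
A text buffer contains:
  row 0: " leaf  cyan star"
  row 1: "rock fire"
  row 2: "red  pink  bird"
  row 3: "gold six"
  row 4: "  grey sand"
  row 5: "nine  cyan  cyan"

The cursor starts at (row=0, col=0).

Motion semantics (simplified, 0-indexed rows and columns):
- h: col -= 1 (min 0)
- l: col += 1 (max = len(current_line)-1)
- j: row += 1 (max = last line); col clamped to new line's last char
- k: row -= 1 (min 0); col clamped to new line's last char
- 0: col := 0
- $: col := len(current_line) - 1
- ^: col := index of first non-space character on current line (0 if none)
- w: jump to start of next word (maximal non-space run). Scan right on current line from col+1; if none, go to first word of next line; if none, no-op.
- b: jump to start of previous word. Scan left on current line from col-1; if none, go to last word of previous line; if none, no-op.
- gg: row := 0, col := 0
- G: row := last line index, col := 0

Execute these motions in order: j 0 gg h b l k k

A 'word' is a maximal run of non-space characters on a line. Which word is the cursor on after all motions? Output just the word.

After 1 (j): row=1 col=0 char='r'
After 2 (0): row=1 col=0 char='r'
After 3 (gg): row=0 col=0 char='_'
After 4 (h): row=0 col=0 char='_'
After 5 (b): row=0 col=0 char='_'
After 6 (l): row=0 col=1 char='l'
After 7 (k): row=0 col=1 char='l'
After 8 (k): row=0 col=1 char='l'

Answer: leaf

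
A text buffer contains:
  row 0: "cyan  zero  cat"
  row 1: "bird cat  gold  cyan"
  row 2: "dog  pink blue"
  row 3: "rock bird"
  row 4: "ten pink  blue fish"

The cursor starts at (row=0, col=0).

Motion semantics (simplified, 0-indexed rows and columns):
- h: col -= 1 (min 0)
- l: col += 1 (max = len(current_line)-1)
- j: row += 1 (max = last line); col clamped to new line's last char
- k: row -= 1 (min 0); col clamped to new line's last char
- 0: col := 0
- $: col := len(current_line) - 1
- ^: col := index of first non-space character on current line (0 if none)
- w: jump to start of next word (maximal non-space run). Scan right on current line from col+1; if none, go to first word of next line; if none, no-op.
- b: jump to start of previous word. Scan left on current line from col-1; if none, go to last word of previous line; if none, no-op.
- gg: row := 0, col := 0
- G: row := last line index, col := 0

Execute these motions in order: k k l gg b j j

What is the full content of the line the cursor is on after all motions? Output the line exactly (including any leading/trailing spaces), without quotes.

Answer: dog  pink blue

Derivation:
After 1 (k): row=0 col=0 char='c'
After 2 (k): row=0 col=0 char='c'
After 3 (l): row=0 col=1 char='y'
After 4 (gg): row=0 col=0 char='c'
After 5 (b): row=0 col=0 char='c'
After 6 (j): row=1 col=0 char='b'
After 7 (j): row=2 col=0 char='d'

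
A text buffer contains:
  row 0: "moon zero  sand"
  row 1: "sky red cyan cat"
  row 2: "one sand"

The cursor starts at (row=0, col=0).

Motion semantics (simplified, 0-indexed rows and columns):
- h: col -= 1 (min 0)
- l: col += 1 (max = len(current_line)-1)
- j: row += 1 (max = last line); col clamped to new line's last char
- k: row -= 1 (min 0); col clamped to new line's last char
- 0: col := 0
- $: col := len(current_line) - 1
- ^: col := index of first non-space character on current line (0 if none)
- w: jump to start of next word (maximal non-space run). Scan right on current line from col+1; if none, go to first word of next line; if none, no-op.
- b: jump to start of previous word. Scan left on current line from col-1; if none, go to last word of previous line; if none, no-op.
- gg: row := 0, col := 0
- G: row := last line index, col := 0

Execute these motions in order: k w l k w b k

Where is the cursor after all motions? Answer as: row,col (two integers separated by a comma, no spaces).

After 1 (k): row=0 col=0 char='m'
After 2 (w): row=0 col=5 char='z'
After 3 (l): row=0 col=6 char='e'
After 4 (k): row=0 col=6 char='e'
After 5 (w): row=0 col=11 char='s'
After 6 (b): row=0 col=5 char='z'
After 7 (k): row=0 col=5 char='z'

Answer: 0,5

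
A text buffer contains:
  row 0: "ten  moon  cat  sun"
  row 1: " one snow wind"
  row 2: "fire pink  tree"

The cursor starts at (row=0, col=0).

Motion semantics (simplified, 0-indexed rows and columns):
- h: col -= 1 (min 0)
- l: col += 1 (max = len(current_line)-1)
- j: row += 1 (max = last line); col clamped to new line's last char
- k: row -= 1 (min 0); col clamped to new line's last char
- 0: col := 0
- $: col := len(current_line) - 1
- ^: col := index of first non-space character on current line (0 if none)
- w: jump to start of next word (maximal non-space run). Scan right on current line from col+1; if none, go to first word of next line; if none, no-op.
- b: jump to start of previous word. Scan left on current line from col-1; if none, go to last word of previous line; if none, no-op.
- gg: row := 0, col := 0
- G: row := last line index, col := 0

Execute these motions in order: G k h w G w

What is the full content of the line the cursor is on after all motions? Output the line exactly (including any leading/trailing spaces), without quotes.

Answer: fire pink  tree

Derivation:
After 1 (G): row=2 col=0 char='f'
After 2 (k): row=1 col=0 char='_'
After 3 (h): row=1 col=0 char='_'
After 4 (w): row=1 col=1 char='o'
After 5 (G): row=2 col=0 char='f'
After 6 (w): row=2 col=5 char='p'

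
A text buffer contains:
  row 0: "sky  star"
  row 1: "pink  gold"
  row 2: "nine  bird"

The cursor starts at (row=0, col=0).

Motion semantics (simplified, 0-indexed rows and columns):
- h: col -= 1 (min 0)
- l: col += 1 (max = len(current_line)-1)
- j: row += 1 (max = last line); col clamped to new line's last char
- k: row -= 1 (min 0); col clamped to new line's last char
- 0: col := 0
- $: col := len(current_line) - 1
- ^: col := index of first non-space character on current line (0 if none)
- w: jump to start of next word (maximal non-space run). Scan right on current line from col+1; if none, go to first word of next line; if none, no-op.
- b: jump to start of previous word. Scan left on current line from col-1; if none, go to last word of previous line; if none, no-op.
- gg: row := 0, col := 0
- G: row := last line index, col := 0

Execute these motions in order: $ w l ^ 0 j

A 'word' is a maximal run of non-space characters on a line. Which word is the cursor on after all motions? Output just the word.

Answer: nine

Derivation:
After 1 ($): row=0 col=8 char='r'
After 2 (w): row=1 col=0 char='p'
After 3 (l): row=1 col=1 char='i'
After 4 (^): row=1 col=0 char='p'
After 5 (0): row=1 col=0 char='p'
After 6 (j): row=2 col=0 char='n'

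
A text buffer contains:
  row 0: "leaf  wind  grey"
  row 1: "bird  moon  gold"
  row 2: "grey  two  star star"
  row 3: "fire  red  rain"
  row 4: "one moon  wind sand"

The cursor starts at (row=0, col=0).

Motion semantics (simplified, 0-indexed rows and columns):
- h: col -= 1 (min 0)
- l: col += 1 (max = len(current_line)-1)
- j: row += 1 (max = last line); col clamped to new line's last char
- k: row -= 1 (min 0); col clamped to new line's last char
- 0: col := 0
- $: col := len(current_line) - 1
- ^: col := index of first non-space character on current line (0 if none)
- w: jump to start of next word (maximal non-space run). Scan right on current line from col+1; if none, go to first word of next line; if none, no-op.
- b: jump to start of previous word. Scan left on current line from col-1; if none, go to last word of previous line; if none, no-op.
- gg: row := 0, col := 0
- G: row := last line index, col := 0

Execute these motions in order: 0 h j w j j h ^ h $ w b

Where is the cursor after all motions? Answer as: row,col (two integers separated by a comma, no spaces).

After 1 (0): row=0 col=0 char='l'
After 2 (h): row=0 col=0 char='l'
After 3 (j): row=1 col=0 char='b'
After 4 (w): row=1 col=6 char='m'
After 5 (j): row=2 col=6 char='t'
After 6 (j): row=3 col=6 char='r'
After 7 (h): row=3 col=5 char='_'
After 8 (^): row=3 col=0 char='f'
After 9 (h): row=3 col=0 char='f'
After 10 ($): row=3 col=14 char='n'
After 11 (w): row=4 col=0 char='o'
After 12 (b): row=3 col=11 char='r'

Answer: 3,11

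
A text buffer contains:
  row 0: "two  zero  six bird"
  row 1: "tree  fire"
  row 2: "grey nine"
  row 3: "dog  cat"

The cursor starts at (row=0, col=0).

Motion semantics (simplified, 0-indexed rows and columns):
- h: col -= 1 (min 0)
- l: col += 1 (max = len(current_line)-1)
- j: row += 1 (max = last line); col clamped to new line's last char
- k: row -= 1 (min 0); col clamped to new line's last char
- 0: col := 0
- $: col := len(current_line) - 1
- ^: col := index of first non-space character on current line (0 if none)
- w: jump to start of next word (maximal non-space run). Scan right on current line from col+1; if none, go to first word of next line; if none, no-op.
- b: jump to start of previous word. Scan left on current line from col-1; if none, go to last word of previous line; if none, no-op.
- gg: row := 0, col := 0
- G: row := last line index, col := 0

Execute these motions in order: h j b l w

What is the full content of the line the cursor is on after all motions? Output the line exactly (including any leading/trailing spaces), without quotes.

Answer: tree  fire

Derivation:
After 1 (h): row=0 col=0 char='t'
After 2 (j): row=1 col=0 char='t'
After 3 (b): row=0 col=15 char='b'
After 4 (l): row=0 col=16 char='i'
After 5 (w): row=1 col=0 char='t'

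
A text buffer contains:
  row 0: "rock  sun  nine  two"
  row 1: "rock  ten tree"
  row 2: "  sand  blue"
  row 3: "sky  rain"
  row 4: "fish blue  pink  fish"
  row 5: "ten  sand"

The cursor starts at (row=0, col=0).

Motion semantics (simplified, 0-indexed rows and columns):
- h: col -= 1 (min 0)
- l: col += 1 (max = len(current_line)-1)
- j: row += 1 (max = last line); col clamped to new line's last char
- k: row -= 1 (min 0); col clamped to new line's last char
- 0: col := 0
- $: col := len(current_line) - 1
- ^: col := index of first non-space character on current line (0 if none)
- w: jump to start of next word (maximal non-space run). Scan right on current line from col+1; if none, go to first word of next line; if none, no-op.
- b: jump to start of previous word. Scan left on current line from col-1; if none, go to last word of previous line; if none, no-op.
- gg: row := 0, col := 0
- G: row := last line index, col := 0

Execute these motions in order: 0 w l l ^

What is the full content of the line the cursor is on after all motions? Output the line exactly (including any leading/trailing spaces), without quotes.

Answer: rock  sun  nine  two

Derivation:
After 1 (0): row=0 col=0 char='r'
After 2 (w): row=0 col=6 char='s'
After 3 (l): row=0 col=7 char='u'
After 4 (l): row=0 col=8 char='n'
After 5 (^): row=0 col=0 char='r'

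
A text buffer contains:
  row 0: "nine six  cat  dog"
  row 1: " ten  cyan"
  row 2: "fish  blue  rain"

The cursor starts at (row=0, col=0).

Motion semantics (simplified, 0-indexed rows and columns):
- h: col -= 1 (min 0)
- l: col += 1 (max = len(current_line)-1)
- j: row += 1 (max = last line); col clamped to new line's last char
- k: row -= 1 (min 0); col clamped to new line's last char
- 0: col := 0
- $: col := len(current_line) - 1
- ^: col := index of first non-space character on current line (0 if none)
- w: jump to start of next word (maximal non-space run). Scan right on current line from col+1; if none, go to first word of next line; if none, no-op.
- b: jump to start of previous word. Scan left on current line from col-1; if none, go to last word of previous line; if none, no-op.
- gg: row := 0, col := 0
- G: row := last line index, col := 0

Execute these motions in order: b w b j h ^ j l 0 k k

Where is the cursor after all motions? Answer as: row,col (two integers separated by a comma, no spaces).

Answer: 0,0

Derivation:
After 1 (b): row=0 col=0 char='n'
After 2 (w): row=0 col=5 char='s'
After 3 (b): row=0 col=0 char='n'
After 4 (j): row=1 col=0 char='_'
After 5 (h): row=1 col=0 char='_'
After 6 (^): row=1 col=1 char='t'
After 7 (j): row=2 col=1 char='i'
After 8 (l): row=2 col=2 char='s'
After 9 (0): row=2 col=0 char='f'
After 10 (k): row=1 col=0 char='_'
After 11 (k): row=0 col=0 char='n'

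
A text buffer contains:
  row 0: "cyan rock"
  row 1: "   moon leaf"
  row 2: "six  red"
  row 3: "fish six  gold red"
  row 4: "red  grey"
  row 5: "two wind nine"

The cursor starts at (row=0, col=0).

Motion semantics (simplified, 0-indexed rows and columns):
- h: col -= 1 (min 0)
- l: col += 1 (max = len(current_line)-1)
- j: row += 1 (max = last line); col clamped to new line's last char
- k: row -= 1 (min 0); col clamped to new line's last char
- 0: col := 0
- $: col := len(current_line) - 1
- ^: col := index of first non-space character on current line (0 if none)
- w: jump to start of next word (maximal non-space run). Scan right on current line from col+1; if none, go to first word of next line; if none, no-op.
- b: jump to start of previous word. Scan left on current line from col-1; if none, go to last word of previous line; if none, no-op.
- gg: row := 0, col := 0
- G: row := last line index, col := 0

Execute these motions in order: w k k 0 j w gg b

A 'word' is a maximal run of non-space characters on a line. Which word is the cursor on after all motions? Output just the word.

Answer: cyan

Derivation:
After 1 (w): row=0 col=5 char='r'
After 2 (k): row=0 col=5 char='r'
After 3 (k): row=0 col=5 char='r'
After 4 (0): row=0 col=0 char='c'
After 5 (j): row=1 col=0 char='_'
After 6 (w): row=1 col=3 char='m'
After 7 (gg): row=0 col=0 char='c'
After 8 (b): row=0 col=0 char='c'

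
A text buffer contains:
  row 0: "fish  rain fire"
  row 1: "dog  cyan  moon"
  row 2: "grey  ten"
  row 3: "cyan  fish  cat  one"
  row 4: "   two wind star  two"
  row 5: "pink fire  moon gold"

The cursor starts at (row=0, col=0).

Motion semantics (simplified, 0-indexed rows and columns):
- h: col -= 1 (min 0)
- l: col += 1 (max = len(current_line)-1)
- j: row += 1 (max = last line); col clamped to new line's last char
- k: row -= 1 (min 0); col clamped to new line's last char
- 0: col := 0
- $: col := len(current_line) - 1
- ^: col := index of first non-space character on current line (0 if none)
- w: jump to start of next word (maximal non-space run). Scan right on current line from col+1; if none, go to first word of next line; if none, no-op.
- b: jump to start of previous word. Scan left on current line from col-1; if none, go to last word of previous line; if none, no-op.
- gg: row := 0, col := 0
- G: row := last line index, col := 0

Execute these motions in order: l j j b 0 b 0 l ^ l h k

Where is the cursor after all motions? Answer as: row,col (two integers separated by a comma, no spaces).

Answer: 0,0

Derivation:
After 1 (l): row=0 col=1 char='i'
After 2 (j): row=1 col=1 char='o'
After 3 (j): row=2 col=1 char='r'
After 4 (b): row=2 col=0 char='g'
After 5 (0): row=2 col=0 char='g'
After 6 (b): row=1 col=11 char='m'
After 7 (0): row=1 col=0 char='d'
After 8 (l): row=1 col=1 char='o'
After 9 (^): row=1 col=0 char='d'
After 10 (l): row=1 col=1 char='o'
After 11 (h): row=1 col=0 char='d'
After 12 (k): row=0 col=0 char='f'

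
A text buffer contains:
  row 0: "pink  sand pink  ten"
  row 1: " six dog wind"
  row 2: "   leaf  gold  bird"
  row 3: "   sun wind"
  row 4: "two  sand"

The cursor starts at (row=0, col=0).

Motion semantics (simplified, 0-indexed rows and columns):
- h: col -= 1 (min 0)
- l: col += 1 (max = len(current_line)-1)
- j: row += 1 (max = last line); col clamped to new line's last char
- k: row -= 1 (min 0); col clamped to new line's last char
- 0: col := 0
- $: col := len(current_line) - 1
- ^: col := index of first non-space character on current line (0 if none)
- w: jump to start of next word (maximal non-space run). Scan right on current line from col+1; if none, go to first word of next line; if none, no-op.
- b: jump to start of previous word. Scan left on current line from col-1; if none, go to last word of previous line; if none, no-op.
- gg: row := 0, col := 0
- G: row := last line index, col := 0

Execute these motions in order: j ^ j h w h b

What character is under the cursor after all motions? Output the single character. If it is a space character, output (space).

Answer: w

Derivation:
After 1 (j): row=1 col=0 char='_'
After 2 (^): row=1 col=1 char='s'
After 3 (j): row=2 col=1 char='_'
After 4 (h): row=2 col=0 char='_'
After 5 (w): row=2 col=3 char='l'
After 6 (h): row=2 col=2 char='_'
After 7 (b): row=1 col=9 char='w'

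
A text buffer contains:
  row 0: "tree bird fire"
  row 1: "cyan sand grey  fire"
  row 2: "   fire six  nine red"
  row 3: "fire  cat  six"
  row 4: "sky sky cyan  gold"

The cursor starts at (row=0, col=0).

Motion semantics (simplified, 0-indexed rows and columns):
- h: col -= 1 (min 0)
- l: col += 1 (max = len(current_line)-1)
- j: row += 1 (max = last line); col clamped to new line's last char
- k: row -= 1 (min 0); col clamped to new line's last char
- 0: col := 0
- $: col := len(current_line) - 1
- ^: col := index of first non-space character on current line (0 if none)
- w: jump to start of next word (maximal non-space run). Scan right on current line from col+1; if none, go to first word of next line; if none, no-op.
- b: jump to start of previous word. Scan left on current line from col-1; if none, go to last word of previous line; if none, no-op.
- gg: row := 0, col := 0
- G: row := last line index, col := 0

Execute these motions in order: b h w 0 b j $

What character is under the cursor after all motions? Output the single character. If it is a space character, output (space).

Answer: e

Derivation:
After 1 (b): row=0 col=0 char='t'
After 2 (h): row=0 col=0 char='t'
After 3 (w): row=0 col=5 char='b'
After 4 (0): row=0 col=0 char='t'
After 5 (b): row=0 col=0 char='t'
After 6 (j): row=1 col=0 char='c'
After 7 ($): row=1 col=19 char='e'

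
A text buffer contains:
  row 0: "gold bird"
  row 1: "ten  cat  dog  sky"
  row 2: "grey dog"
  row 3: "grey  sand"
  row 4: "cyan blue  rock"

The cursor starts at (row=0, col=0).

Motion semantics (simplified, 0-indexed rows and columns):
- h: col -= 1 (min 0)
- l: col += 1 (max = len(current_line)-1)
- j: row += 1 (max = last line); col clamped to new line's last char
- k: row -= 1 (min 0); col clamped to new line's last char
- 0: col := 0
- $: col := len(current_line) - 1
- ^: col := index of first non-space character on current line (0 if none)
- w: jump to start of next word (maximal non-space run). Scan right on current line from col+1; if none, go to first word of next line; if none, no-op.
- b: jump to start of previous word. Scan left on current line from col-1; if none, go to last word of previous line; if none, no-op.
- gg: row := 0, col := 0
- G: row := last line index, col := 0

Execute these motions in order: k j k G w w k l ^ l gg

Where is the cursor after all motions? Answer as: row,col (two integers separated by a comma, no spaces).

After 1 (k): row=0 col=0 char='g'
After 2 (j): row=1 col=0 char='t'
After 3 (k): row=0 col=0 char='g'
After 4 (G): row=4 col=0 char='c'
After 5 (w): row=4 col=5 char='b'
After 6 (w): row=4 col=11 char='r'
After 7 (k): row=3 col=9 char='d'
After 8 (l): row=3 col=9 char='d'
After 9 (^): row=3 col=0 char='g'
After 10 (l): row=3 col=1 char='r'
After 11 (gg): row=0 col=0 char='g'

Answer: 0,0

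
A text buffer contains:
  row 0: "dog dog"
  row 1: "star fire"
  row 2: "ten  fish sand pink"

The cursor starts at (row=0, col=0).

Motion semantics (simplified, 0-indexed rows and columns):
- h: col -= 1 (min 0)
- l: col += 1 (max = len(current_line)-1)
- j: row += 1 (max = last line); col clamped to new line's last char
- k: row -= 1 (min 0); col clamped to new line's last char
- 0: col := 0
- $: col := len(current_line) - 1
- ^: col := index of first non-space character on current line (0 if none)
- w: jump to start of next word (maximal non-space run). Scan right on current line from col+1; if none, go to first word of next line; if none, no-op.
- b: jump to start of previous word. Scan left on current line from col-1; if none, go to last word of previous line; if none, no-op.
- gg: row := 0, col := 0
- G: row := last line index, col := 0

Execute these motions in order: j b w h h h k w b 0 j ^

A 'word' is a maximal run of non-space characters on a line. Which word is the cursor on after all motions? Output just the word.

Answer: star

Derivation:
After 1 (j): row=1 col=0 char='s'
After 2 (b): row=0 col=4 char='d'
After 3 (w): row=1 col=0 char='s'
After 4 (h): row=1 col=0 char='s'
After 5 (h): row=1 col=0 char='s'
After 6 (h): row=1 col=0 char='s'
After 7 (k): row=0 col=0 char='d'
After 8 (w): row=0 col=4 char='d'
After 9 (b): row=0 col=0 char='d'
After 10 (0): row=0 col=0 char='d'
After 11 (j): row=1 col=0 char='s'
After 12 (^): row=1 col=0 char='s'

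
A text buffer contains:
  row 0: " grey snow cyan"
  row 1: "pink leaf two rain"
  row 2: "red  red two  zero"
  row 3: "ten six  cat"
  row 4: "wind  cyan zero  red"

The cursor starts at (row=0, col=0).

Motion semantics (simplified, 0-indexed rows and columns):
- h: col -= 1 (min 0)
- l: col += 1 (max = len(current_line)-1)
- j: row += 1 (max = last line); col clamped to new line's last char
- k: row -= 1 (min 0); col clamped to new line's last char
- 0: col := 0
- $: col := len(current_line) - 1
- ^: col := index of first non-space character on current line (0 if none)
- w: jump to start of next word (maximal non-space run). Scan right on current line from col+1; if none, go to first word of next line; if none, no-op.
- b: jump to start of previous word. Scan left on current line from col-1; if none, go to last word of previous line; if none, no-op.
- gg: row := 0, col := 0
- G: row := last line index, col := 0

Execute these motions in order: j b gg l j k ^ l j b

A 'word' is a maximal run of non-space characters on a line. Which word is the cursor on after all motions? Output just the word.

Answer: pink

Derivation:
After 1 (j): row=1 col=0 char='p'
After 2 (b): row=0 col=11 char='c'
After 3 (gg): row=0 col=0 char='_'
After 4 (l): row=0 col=1 char='g'
After 5 (j): row=1 col=1 char='i'
After 6 (k): row=0 col=1 char='g'
After 7 (^): row=0 col=1 char='g'
After 8 (l): row=0 col=2 char='r'
After 9 (j): row=1 col=2 char='n'
After 10 (b): row=1 col=0 char='p'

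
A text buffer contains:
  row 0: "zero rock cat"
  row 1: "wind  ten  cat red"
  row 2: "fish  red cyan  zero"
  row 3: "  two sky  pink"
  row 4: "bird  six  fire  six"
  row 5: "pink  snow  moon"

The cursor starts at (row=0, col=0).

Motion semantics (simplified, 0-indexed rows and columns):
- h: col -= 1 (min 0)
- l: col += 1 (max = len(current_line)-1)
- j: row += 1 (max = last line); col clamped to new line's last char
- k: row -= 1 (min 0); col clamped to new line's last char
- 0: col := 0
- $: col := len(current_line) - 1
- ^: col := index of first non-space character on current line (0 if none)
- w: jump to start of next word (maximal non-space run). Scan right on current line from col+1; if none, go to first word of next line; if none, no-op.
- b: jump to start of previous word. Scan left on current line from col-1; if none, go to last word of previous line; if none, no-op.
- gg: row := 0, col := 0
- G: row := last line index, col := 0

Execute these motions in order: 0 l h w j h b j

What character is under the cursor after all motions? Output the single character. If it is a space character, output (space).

Answer: f

Derivation:
After 1 (0): row=0 col=0 char='z'
After 2 (l): row=0 col=1 char='e'
After 3 (h): row=0 col=0 char='z'
After 4 (w): row=0 col=5 char='r'
After 5 (j): row=1 col=5 char='_'
After 6 (h): row=1 col=4 char='_'
After 7 (b): row=1 col=0 char='w'
After 8 (j): row=2 col=0 char='f'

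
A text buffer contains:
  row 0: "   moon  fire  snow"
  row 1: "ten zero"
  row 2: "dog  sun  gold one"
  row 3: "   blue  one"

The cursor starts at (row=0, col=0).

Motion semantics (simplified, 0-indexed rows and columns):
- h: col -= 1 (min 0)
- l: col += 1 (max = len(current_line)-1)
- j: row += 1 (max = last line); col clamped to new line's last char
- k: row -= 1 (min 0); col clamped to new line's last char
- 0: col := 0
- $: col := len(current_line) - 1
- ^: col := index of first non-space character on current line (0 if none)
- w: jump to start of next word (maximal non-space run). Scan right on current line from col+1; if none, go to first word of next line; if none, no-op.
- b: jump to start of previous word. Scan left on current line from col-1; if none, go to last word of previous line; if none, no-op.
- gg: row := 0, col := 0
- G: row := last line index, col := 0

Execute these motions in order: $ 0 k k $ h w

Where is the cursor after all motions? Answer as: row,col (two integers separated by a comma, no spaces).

Answer: 1,0

Derivation:
After 1 ($): row=0 col=18 char='w'
After 2 (0): row=0 col=0 char='_'
After 3 (k): row=0 col=0 char='_'
After 4 (k): row=0 col=0 char='_'
After 5 ($): row=0 col=18 char='w'
After 6 (h): row=0 col=17 char='o'
After 7 (w): row=1 col=0 char='t'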